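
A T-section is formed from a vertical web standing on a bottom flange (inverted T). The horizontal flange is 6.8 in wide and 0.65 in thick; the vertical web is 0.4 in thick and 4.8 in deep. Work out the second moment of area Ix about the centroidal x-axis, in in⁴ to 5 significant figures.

Decompose the section into non-overlapping parts with the origin at the bottom-left of its bounding rectangle.
Flange: 6.8 × 0.65, A = 4.42 in², y = 0.325 in, Ī = 0.1556208 in⁴.
Web: 0.4 × 4.8, A = 1.92 in², y = 3.05 in, Ī = 3.6864 in⁴.
Centroid: ȳ = ΣA·y / ΣA = 1.150237 in.
Transfer each piece to the centroidal x-axis using Ī + A·d² with d = y − 1.150237:
  flange: d = -0.8252366 in → contributes +3.165709 in⁴
  web: d = 1.899763 in → contributes +10.61587 in⁴
Total I = 13.78158 in⁴.

Ix ≈ 13.782 in⁴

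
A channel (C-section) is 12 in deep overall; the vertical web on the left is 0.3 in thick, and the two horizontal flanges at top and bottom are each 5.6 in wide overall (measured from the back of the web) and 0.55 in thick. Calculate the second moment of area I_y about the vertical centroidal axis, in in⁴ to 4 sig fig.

I_y ≈ 31.12 in⁴

Treat the section as a set of non-overlapping primitives; coordinates are from the bounding-box lower-left.
Web: 0.3 × 12, A = 3.6 in², x = 0.15 in, Ī = 0.027 in⁴.
Top flange (beyond web): 5.3 × 0.55, A = 2.915 in², x = 2.95 in, Ī = 6.82353 in⁴.
Bottom flange (beyond web): 5.3 × 0.55, A = 2.915 in², x = 2.95 in, Ī = 6.82353 in⁴.
Centroid: x̄ = ΣA·x / ΣA = 1.88107 in.
Transfer each piece to the vertical centroidal axis using Ī + A·d² with d = x − 1.88107:
  web: d = -1.73107 in → contributes +10.8148 in⁴
  top flange (beyond web): d = 1.06893 in → contributes +10.1542 in⁴
  bottom flange (beyond web): d = 1.06893 in → contributes +10.1542 in⁴
Total I = 31.1233 in⁴.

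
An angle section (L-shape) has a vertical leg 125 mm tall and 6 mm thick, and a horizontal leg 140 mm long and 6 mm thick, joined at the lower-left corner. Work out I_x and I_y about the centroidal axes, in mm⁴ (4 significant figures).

Break the section into simple shapes (no overlaps), measuring from the bottom-left corner of the bounding box.
Vertical leg: 6 × 125, A = 750 mm², y = 62.5 mm, Ī = 976 563 mm⁴.
Horizontal leg (remainder): 134 × 6, A = 804 mm², y = 3 mm, Ī = 2 412 mm⁴.
Centroid: ȳ = ΣA·y / ΣA = 31.7162 mm.
Transfer each piece to the centroidal x-axis using Ī + A·d² with d = y − 31.7162:
  vertical leg: d = 30.7838 mm → contributes +1 687 294 mm⁴
  horizontal leg (remainder): d = -28.7162 mm → contributes +665 407 mm⁴
Total I = 2 352 701 mm⁴.
For the y-axis: x̄ = 39.2162 mm.
Repeating about the centroidal y-axis gives I_y = 3 106 653 mm⁴.

I_x ≈ 2.353 × 10⁶ mm⁴, I_y ≈ 3.107 × 10⁶ mm⁴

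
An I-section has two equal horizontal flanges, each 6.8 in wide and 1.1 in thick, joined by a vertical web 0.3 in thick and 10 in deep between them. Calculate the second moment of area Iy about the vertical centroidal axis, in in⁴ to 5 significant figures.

Iy ≈ 57.668 in⁴

Treat the section as a set of non-overlapping primitives; coordinates are from the bounding-box lower-left.
Bottom flange: 6.8 × 1.1, A = 7.48 in², x = 3.4 in, Ī = 28.82293 in⁴.
Web: 0.3 × 10, A = 3 in², x = 3.4 in, Ī = 0.0225 in⁴.
Top flange: 6.8 × 1.1, A = 7.48 in², x = 3.4 in, Ī = 28.82293 in⁴.
By symmetry the centroid is at mid-width, x̄ = 3.4 in.
All pieces are centred on the vertical centroidal axis, so I = ΣĪ = 57.66837 in⁴.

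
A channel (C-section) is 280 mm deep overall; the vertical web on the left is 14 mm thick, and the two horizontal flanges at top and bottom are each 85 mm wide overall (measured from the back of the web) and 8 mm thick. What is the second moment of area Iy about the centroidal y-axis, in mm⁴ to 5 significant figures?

Treat the section as a set of non-overlapping primitives; coordinates are from the bounding-box lower-left.
Web: 14 × 280, A = 3 920 mm², x = 7 mm, Ī = 64026.67 mm⁴.
Top flange (beyond web): 71 × 8, A = 568 mm², x = 49.5 mm, Ī = 238607.3 mm⁴.
Bottom flange (beyond web): 71 × 8, A = 568 mm², x = 49.5 mm, Ī = 238607.3 mm⁴.
Centroid: x̄ = ΣA·x / ΣA = 16.54905 mm.
Transfer each piece to the centroidal y-axis using Ī + A·d² with d = x − 16.54905:
  web: d = -9.549051 mm → contributes +421469.4 mm⁴
  top flange (beyond web): d = 32.95095 mm → contributes +855321.9 mm⁴
  bottom flange (beyond web): d = 32.95095 mm → contributes +855321.9 mm⁴
Total I = 2 132 113 mm⁴.

Iy ≈ 2.1321 × 10⁶ mm⁴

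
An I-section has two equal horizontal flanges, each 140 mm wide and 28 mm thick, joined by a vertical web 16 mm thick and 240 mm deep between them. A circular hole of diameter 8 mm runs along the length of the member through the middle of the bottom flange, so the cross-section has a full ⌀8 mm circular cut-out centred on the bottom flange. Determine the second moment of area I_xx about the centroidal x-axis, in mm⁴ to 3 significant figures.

Break the section into simple shapes (no overlaps), measuring from the bottom-left corner of the bounding box.
Bottom flange: 140 × 28, A = 3 920 mm², y = 14 mm, Ī = 256 107 mm⁴.
Web: 16 × 240, A = 3 840 mm², y = 148 mm, Ī = 18 432 000 mm⁴.
Top flange: 140 × 28, A = 3 920 mm², y = 282 mm, Ī = 256 107 mm⁴.
Hole (subtracted): ⌀8, A = 50.265 mm², y = 14 mm, Ī = 201.06 mm⁴.
Centroid: ȳ = ΣA·y / ΣA = 148.58 mm.
Transfer each piece to the centroidal x-axis using Ī + A·d² with d = y − 148.58:
  bottom flange: d = -134.58 mm → contributes +71 253 393 mm⁴
  web: d = -0.57917 mm → contributes +18 433 288 mm⁴
  top flange: d = 133.42 mm → contributes +70 036 490 mm⁴
  hole: d = -134.58 mm → contributes −910 587 mm⁴
Total I = 158 812 584 mm⁴.

I_xx ≈ 1.59 × 10⁸ mm⁴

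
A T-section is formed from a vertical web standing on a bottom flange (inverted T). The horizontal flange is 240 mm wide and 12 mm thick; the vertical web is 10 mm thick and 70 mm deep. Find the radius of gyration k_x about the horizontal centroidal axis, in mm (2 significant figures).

k_x ≈ 19 mm

Decompose the section into non-overlapping parts with the origin at the bottom-left of its bounding rectangle.
Flange: 240 × 12, A = 2 880 mm², y = 6 mm, Ī = 34 560 mm⁴.
Web: 10 × 70, A = 700 mm², y = 47 mm, Ī = 285 833 mm⁴.
Centroid: ȳ = ΣA·y / ΣA = 14.02 mm.
Transfer each piece to the horizontal centroidal axis using Ī + A·d² with d = y − 14.02:
  flange: d = -8.017 mm → contributes +219 653 mm⁴
  web: d = 32.98 mm → contributes +1 047 359 mm⁴
Total I = 1 267 012 mm⁴.
Radius of gyration: k = √(I/A) = √(1 267 012 / 3 580) = 18.81 mm.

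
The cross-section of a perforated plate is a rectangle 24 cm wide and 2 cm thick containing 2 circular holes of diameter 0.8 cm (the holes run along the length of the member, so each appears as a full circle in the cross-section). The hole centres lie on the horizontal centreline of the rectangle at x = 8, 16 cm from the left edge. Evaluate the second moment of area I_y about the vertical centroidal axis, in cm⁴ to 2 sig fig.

Treat the section as a set of non-overlapping primitives; coordinates are from the bounding-box lower-left.
Plate: 24 × 2, A = 48 cm², x = 12 cm, Ī = 2 304 cm⁴.
Hole 1 (subtracted): ⌀0.8, A = 0.5027 cm², x = 8 cm, Ī = 0.02011 cm⁴.
Hole 2 (subtracted): ⌀0.8, A = 0.5027 cm², x = 16 cm, Ī = 0.02011 cm⁴.
By symmetry the centroid is at mid-width, x̄ = 12 cm.
Transfer each piece to the vertical centroidal axis using Ī + A·d² with d = x − 12:
  plate: d = 0 cm → contributes +2 304 cm⁴
  hole 1: d = -4 cm → contributes −8.063 cm⁴
  hole 2: d = 4 cm → contributes −8.063 cm⁴
Total I = 2 288 cm⁴.

I_y ≈ 2300 cm⁴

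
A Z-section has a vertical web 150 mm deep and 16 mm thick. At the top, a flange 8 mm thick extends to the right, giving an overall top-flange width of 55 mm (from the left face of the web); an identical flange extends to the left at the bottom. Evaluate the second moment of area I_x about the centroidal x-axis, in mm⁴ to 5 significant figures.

Treat the section as a set of non-overlapping primitives; coordinates are from the bounding-box lower-left.
Web: 16 × 150, A = 2 400 mm², y = 75 mm, Ī = 4 500 000 mm⁴.
Top flange (beyond web): 39 × 8, A = 312 mm², y = 146 mm, Ī = 1 664 mm⁴.
Bottom flange (beyond web): 39 × 8, A = 312 mm², y = 4 mm, Ī = 1 664 mm⁴.
Centroid: ȳ = ΣA·y / ΣA = 75 mm.
Transfer each piece to the centroidal x-axis using Ī + A·d² with d = y − 75:
  web: d = 0 mm → contributes +4 500 000 mm⁴
  top flange (beyond web): d = 71 mm → contributes +1 574 456 mm⁴
  bottom flange (beyond web): d = -71 mm → contributes +1 574 456 mm⁴
Total I = 7 648 912 mm⁴.

I_x ≈ 7.6489 × 10⁶ mm⁴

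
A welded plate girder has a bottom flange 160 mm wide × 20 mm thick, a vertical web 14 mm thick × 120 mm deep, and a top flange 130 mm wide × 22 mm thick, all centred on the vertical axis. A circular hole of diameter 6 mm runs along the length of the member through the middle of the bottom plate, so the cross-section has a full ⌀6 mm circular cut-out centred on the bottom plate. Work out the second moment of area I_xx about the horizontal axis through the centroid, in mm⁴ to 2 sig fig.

I_xx ≈ 3.2 × 10⁷ mm⁴

Treat the section as a set of non-overlapping primitives; coordinates are from the bounding-box lower-left.
Bottom plate: 160 × 20, A = 3 200 mm², y = 10 mm, Ī = 106 667 mm⁴.
Web plate: 14 × 120, A = 1 680 mm², y = 80 mm, Ī = 2 016 000 mm⁴.
Top plate: 130 × 22, A = 2 860 mm², y = 151 mm, Ī = 115 353 mm⁴.
Hole (subtracted): ⌀6, A = 28.27 mm², y = 10 mm, Ī = 63.62 mm⁴.
Centroid: ȳ = ΣA·y / ΣA = 77.54 mm.
Transfer each piece to the horizontal axis through the centroid using Ī + A·d² with d = y − 77.54:
  bottom plate: d = -67.54 mm → contributes +14 704 515 mm⁴
  web plate: d = 2.459 mm → contributes +2 026 156 mm⁴
  top plate: d = 73.46 mm → contributes +15 548 429 mm⁴
  hole: d = -67.54 mm → contributes −129 046 mm⁴
Total I = 32 150 053 mm⁴.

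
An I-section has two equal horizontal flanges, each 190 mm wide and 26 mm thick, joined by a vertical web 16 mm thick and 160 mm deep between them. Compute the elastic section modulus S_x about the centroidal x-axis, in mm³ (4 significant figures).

S_x ≈ 8.629 × 10⁵ mm³

Split into non-overlapping primitives; take the origin at the lower-left of the bounding box.
Bottom flange: 190 × 26, A = 4 940 mm², y = 13 mm, Ī = 278 287 mm⁴.
Web: 16 × 160, A = 2 560 mm², y = 106 mm, Ī = 5 461 333 mm⁴.
Top flange: 190 × 26, A = 4 940 mm², y = 199 mm, Ī = 278 287 mm⁴.
By symmetry the centroid is at mid-height, ȳ = 106 mm.
Transfer each piece to the centroidal x-axis using Ī + A·d² with d = y − 106:
  bottom flange: d = -93 mm → contributes +43 004 347 mm⁴
  web: d = 0 mm → contributes +5 461 333 mm⁴
  top flange: d = 93 mm → contributes +43 004 347 mm⁴
Total I = 91 470 027 mm⁴.
Extreme fibre distance c = 106 mm; S = I/c = 862 925 mm³.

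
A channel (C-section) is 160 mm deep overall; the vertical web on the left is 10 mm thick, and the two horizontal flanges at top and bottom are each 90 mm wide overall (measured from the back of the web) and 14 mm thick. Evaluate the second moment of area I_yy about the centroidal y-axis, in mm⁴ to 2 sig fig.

Split into non-overlapping primitives; take the origin at the lower-left of the bounding box.
Web: 10 × 160, A = 1 600 mm², x = 5 mm, Ī = 13 333 mm⁴.
Top flange (beyond web): 80 × 14, A = 1 120 mm², x = 50 mm, Ī = 597 333 mm⁴.
Bottom flange (beyond web): 80 × 14, A = 1 120 mm², x = 50 mm, Ī = 597 333 mm⁴.
Centroid: x̄ = ΣA·x / ΣA = 31.25 mm.
Transfer each piece to the centroidal y-axis using Ī + A·d² with d = x − 31.25:
  web: d = -26.25 mm → contributes +1 115 833 mm⁴
  top flange (beyond web): d = 18.75 mm → contributes +991 083 mm⁴
  bottom flange (beyond web): d = 18.75 mm → contributes +991 083 mm⁴
Total I = 3 098 000 mm⁴.

I_yy ≈ 3.1 × 10⁶ mm⁴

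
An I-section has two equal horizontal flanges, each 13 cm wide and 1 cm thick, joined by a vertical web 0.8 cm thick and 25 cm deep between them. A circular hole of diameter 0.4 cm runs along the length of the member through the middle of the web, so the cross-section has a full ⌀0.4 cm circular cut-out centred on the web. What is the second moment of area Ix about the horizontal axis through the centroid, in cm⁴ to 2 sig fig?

Ix ≈ 5400 cm⁴

Treat the section as a set of non-overlapping primitives; coordinates are from the bounding-box lower-left.
Bottom flange: 13 × 1, A = 13 cm², y = 0.5 cm, Ī = 1.083 cm⁴.
Web: 0.8 × 25, A = 20 cm², y = 13.5 cm, Ī = 1 042 cm⁴.
Top flange: 13 × 1, A = 13 cm², y = 26.5 cm, Ī = 1.083 cm⁴.
Hole (subtracted): ⌀0.4, A = 0.1257 cm², y = 13.5 cm, Ī = 0.001257 cm⁴.
By symmetry the centroid is at mid-height, ȳ = 13.5 cm.
Transfer each piece to the horizontal axis through the centroid using Ī + A·d² with d = y − 13.5:
  bottom flange: d = -13 cm → contributes +2 198 cm⁴
  web: d = 0 cm → contributes +1 042 cm⁴
  top flange: d = 13 cm → contributes +2 198 cm⁴
  hole: d = 0 cm → contributes −0.001257 cm⁴
Total I = 5 438 cm⁴.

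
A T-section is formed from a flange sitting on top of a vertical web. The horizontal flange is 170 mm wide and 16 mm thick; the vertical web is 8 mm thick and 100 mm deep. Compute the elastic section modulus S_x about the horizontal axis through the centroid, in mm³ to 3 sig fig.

S_x ≈ 2.96 × 10⁴ mm³

Treat the section as a set of non-overlapping primitives; coordinates are from the bounding-box lower-left.
Flange: 170 × 16, A = 2 720 mm², y = 108 mm, Ī = 58 027 mm⁴.
Web: 8 × 100, A = 800 mm², y = 50 mm, Ī = 666 667 mm⁴.
Centroid: ȳ = ΣA·y / ΣA = 94.818 mm.
Transfer each piece to the horizontal axis through the centroid using Ī + A·d² with d = y − 94.818:
  flange: d = 13.182 mm → contributes +530 655 mm⁴
  web: d = -44.818 mm → contributes +2 273 602 mm⁴
Total I = 2 804 257 mm⁴.
Extreme fibre distance c = 94.818 mm; S = I/c = 29 575 mm³.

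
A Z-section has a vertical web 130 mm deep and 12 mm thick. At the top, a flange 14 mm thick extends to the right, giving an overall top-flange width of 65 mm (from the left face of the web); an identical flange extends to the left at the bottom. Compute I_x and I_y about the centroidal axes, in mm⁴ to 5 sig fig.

Treat the section as a set of non-overlapping primitives; coordinates are from the bounding-box lower-left.
Web: 12 × 130, A = 1 560 mm², y = 65 mm, Ī = 2 197 000 mm⁴.
Top flange (beyond web): 53 × 14, A = 742 mm², y = 123 mm, Ī = 12119.33 mm⁴.
Bottom flange (beyond web): 53 × 14, A = 742 mm², y = 7 mm, Ī = 12119.33 mm⁴.
Centroid: ȳ = ΣA·y / ΣA = 65 mm.
Transfer each piece to the centroidal x-axis using Ī + A·d² with d = y − 65:
  web: d = 0 mm → contributes +2 197 000 mm⁴
  top flange (beyond web): d = 58 mm → contributes +2 508 207 mm⁴
  bottom flange (beyond web): d = -58 mm → contributes +2 508 207 mm⁴
Total I = 7 213 415 mm⁴.
For the y-axis: x̄ = 59 mm.
Repeating about the centroidal y-axis gives I_y = 1 933 575 mm⁴.

I_x ≈ 7.2134 × 10⁶ mm⁴, I_y ≈ 1.9336 × 10⁶ mm⁴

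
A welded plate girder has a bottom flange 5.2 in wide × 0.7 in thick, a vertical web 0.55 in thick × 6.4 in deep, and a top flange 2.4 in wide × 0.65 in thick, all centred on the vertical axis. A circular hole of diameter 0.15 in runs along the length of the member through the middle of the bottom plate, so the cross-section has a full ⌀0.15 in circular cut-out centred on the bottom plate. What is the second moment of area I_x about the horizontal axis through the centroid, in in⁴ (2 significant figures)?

I_x ≈ 71 in⁴

Decompose the section into non-overlapping parts with the origin at the bottom-left of its bounding rectangle.
Bottom plate: 5.2 × 0.7, A = 3.64 in², y = 0.35 in, Ī = 0.1486 in⁴.
Web plate: 0.55 × 6.4, A = 3.52 in², y = 3.9 in, Ī = 12.01 in⁴.
Top plate: 2.4 × 0.65, A = 1.56 in², y = 7.425 in, Ī = 0.05493 in⁴.
Hole (subtracted): ⌀0.15, A = 0.01767 in², y = 0.35 in, Ī = 0.00002485 in⁴.
Centroid: ȳ = ΣA·y / ΣA = 3.054 in.
Transfer each piece to the horizontal axis through the centroid using Ī + A·d² with d = y − 3.054:
  bottom plate: d = -2.704 in → contributes +26.77 in⁴
  web plate: d = 0.8458 in → contributes +14.53 in⁴
  top plate: d = 4.371 in → contributes +29.86 in⁴
  hole: d = -2.704 in → contributes −0.1293 in⁴
Total I = 71.03 in⁴.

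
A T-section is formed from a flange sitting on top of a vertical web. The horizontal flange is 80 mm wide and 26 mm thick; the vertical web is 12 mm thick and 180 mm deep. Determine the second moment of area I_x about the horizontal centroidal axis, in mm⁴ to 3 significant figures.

I_x ≈ 1.72 × 10⁷ mm⁴

Decompose the section into non-overlapping parts with the origin at the bottom-left of its bounding rectangle.
Flange: 80 × 26, A = 2 080 mm², y = 193 mm, Ī = 117 173 mm⁴.
Web: 12 × 180, A = 2 160 mm², y = 90 mm, Ī = 5 832 000 mm⁴.
Centroid: ȳ = ΣA·y / ΣA = 140.53 mm.
Transfer each piece to the horizontal centroidal axis using Ī + A·d² with d = y − 140.53:
  flange: d = 52.472 mm → contributes +5 843 994 mm⁴
  web: d = -50.528 mm → contributes +11 346 716 mm⁴
Total I = 17 190 710 mm⁴.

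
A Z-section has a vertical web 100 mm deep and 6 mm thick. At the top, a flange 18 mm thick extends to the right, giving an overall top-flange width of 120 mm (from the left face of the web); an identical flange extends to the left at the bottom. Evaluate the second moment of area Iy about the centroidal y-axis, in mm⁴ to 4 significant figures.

Treat the section as a set of non-overlapping primitives; coordinates are from the bounding-box lower-left.
Web: 6 × 100, A = 600 mm², x = 117 mm, Ī = 1 800 mm⁴.
Top flange (beyond web): 114 × 18, A = 2 052 mm², x = 177 mm, Ī = 2 222 316 mm⁴.
Bottom flange (beyond web): 114 × 18, A = 2 052 mm², x = 57 mm, Ī = 2 222 316 mm⁴.
Centroid: x̄ = ΣA·x / ΣA = 117 mm.
Transfer each piece to the centroidal y-axis using Ī + A·d² with d = x − 117:
  web: d = 0 mm → contributes +1 800 mm⁴
  top flange (beyond web): d = 60 mm → contributes +9 609 516 mm⁴
  bottom flange (beyond web): d = -60 mm → contributes +9 609 516 mm⁴
Total I = 19 220 832 mm⁴.

Iy ≈ 1.922 × 10⁷ mm⁴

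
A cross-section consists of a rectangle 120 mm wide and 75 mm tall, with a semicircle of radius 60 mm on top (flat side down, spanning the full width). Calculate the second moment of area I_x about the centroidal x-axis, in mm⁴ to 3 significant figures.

Decompose the section into non-overlapping parts with the origin at the bottom-left of its bounding rectangle.
Rectangular body: 120 × 75, A = 9 000 mm², y = 37.5 mm, Ī = 4 218 750 mm⁴.
Semicircular cap: semicircle r = 60, A = 5654.9 mm², y = 100.46 mm, Ī = 1 422 450 mm⁴.
Centroid: ȳ = ΣA·y / ΣA = 61.796 mm.
Transfer each piece to the centroidal x-axis using Ī + A·d² with d = y − 61.796:
  rectangular body: d = -24.296 mm → contributes +9 531 496 mm⁴
  semicircular cap: d = 38.669 mm → contributes +9 877 948 mm⁴
Total I = 19 409 444 mm⁴.

I_x ≈ 1.94 × 10⁷ mm⁴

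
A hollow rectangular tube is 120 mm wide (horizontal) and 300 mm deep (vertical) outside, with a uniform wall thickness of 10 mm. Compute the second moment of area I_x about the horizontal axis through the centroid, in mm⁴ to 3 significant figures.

I_x ≈ 8.71 × 10⁷ mm⁴

Decompose the section into non-overlapping parts with the origin at the bottom-left of its bounding rectangle.
Outer rectangle: 120 × 300, A = 36 000 mm², y = 150 mm, Ī = 270 000 000 mm⁴.
Inner void (subtracted): 100 × 280, A = 28 000 mm², y = 150 mm, Ī = 182 933 333 mm⁴.
By symmetry the centroid is at mid-height, ȳ = 150 mm.
All pieces are centred on the horizontal axis through the centroid, so I = ΣĪ (holes subtracted) = 87 066 667 mm⁴.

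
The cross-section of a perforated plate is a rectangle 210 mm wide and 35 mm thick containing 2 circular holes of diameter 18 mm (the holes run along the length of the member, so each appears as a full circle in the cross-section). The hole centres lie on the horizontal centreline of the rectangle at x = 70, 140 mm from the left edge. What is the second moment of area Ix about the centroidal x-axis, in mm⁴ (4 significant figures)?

Break the section into simple shapes (no overlaps), measuring from the bottom-left corner of the bounding box.
Plate: 210 × 35, A = 7 350 mm², y = 17.5 mm, Ī = 750 313 mm⁴.
Hole 1 (subtracted): ⌀18, A = 254.469 mm², y = 17.5 mm, Ī = 5 153 mm⁴.
Hole 2 (subtracted): ⌀18, A = 254.469 mm², y = 17.5 mm, Ī = 5 153 mm⁴.
By symmetry the centroid is at mid-height, ȳ = 17.5 mm.
All pieces are centred on the centroidal x-axis, so I = ΣĪ (holes subtracted) = 740 007 mm⁴.

Ix ≈ 7.400 × 10⁵ mm⁴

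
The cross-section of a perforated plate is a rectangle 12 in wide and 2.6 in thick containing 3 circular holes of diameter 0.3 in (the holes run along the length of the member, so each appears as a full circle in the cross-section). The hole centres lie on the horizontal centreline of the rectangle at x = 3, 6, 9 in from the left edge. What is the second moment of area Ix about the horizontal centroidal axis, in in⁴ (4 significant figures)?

Ix ≈ 17.57 in⁴

Treat the section as a set of non-overlapping primitives; coordinates are from the bounding-box lower-left.
Plate: 12 × 2.6, A = 31.2 in², y = 1.3 in, Ī = 17.576 in⁴.
Hole 1 (subtracted): ⌀0.3, A = 0.0706858 in², y = 1.3 in, Ī = 0.000397608 in⁴.
Hole 2 (subtracted): ⌀0.3, A = 0.0706858 in², y = 1.3 in, Ī = 0.000397608 in⁴.
Hole 3 (subtracted): ⌀0.3, A = 0.0706858 in², y = 1.3 in, Ī = 0.000397608 in⁴.
By symmetry the centroid is at mid-height, ȳ = 1.3 in.
All pieces are centred on the horizontal centroidal axis, so I = ΣĪ (holes subtracted) = 17.5748 in⁴.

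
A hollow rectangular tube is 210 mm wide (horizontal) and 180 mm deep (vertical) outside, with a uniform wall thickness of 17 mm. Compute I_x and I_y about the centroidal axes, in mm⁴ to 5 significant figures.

Break the section into simple shapes (no overlaps), measuring from the bottom-left corner of the bounding box.
Outer rectangle: 210 × 180, A = 37 800 mm², y = 90 mm, Ī = 102 060 000 mm⁴.
Inner void (subtracted): 176 × 146, A = 25 696 mm², y = 90 mm, Ī = 45 644 661 mm⁴.
By symmetry the centroid is at mid-height, ȳ = 90 mm.
All pieces are centred on the centroidal x-axis, so I = ΣĪ (holes subtracted) = 56 415 339 mm⁴.
Repeating about the centroidal y-axis gives I_y = 72 585 059 mm⁴.

I_x ≈ 5.6415 × 10⁷ mm⁴, I_y ≈ 7.2585 × 10⁷ mm⁴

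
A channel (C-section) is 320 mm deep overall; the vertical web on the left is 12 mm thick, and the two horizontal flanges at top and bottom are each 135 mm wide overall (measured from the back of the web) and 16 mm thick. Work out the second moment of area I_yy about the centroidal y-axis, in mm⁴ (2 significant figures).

I_yy ≈ 1.4 × 10⁷ mm⁴

Treat the section as a set of non-overlapping primitives; coordinates are from the bounding-box lower-left.
Web: 12 × 320, A = 3 840 mm², x = 6 mm, Ī = 46 080 mm⁴.
Top flange (beyond web): 123 × 16, A = 1 968 mm², x = 73.5 mm, Ī = 2 481 156 mm⁴.
Bottom flange (beyond web): 123 × 16, A = 1 968 mm², x = 73.5 mm, Ī = 2 481 156 mm⁴.
Centroid: x̄ = ΣA·x / ΣA = 40.17 mm.
Transfer each piece to the centroidal y-axis using Ī + A·d² with d = x − 40.17:
  web: d = -34.17 mm → contributes +4 528 747 mm⁴
  top flange (beyond web): d = 33.33 mm → contributes +4 667 823 mm⁴
  bottom flange (beyond web): d = 33.33 mm → contributes +4 667 823 mm⁴
Total I = 13 864 392 mm⁴.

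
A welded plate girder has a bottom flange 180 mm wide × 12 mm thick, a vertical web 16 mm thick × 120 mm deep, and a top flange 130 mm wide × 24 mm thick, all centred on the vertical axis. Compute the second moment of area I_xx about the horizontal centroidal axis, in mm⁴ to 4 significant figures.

I_xx ≈ 2.713 × 10⁷ mm⁴

Decompose the section into non-overlapping parts with the origin at the bottom-left of its bounding rectangle.
Bottom plate: 180 × 12, A = 2 160 mm², y = 6 mm, Ī = 25 920 mm⁴.
Web plate: 16 × 120, A = 1 920 mm², y = 72 mm, Ī = 2 304 000 mm⁴.
Top plate: 130 × 24, A = 3 120 mm², y = 144 mm, Ī = 149 760 mm⁴.
Centroid: ȳ = ΣA·y / ΣA = 83.4 mm.
Transfer each piece to the horizontal centroidal axis using Ī + A·d² with d = y − 83.4:
  bottom plate: d = -77.4 mm → contributes +12 965 962 mm⁴
  web plate: d = -11.4 mm → contributes +2 553 523 mm⁴
  top plate: d = 60.6 mm → contributes +11 607 523 mm⁴
Total I = 27 127 008 mm⁴.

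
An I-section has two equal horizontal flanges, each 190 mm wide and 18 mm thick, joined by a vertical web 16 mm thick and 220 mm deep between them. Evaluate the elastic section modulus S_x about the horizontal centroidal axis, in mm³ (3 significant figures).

S_x ≈ 8.69 × 10⁵ mm³

Decompose the section into non-overlapping parts with the origin at the bottom-left of its bounding rectangle.
Bottom flange: 190 × 18, A = 3 420 mm², y = 9 mm, Ī = 92 340 mm⁴.
Web: 16 × 220, A = 3 520 mm², y = 128 mm, Ī = 14 197 333 mm⁴.
Top flange: 190 × 18, A = 3 420 mm², y = 247 mm, Ī = 92 340 mm⁴.
By symmetry the centroid is at mid-height, ȳ = 128 mm.
Transfer each piece to the horizontal centroidal axis using Ī + A·d² with d = y − 128:
  bottom flange: d = -119 mm → contributes +48 522 960 mm⁴
  web: d = 0 mm → contributes +14 197 333 mm⁴
  top flange: d = 119 mm → contributes +48 522 960 mm⁴
Total I = 111 243 253 mm⁴.
Extreme fibre distance c = 128 mm; S = I/c = 869 088 mm³.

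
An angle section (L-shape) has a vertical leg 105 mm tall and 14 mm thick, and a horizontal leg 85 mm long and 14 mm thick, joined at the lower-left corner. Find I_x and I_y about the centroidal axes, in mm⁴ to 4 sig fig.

I_x ≈ 2.594 × 10⁶ mm⁴, I_y ≈ 1.513 × 10⁶ mm⁴

Treat the section as a set of non-overlapping primitives; coordinates are from the bounding-box lower-left.
Vertical leg: 14 × 105, A = 1 470 mm², y = 52.5 mm, Ī = 1 350 563 mm⁴.
Horizontal leg (remainder): 71 × 14, A = 994 mm², y = 7 mm, Ī = 16235.3 mm⁴.
Centroid: ȳ = ΣA·y / ΣA = 34.1449 mm.
Transfer each piece to the centroidal x-axis using Ī + A·d² with d = y − 34.1449:
  vertical leg: d = 18.3551 mm → contributes +1 845 820 mm⁴
  horizontal leg (remainder): d = -27.1449 mm → contributes +748 659 mm⁴
Total I = 2 594 480 mm⁴.
For the y-axis: x̄ = 24.1449 mm.
Repeating about the centroidal y-axis gives I_y = 1 512 700 mm⁴.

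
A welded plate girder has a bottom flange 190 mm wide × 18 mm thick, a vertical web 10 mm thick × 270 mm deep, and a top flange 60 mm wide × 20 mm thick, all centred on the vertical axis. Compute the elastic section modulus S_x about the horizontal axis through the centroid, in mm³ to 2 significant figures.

Treat the section as a set of non-overlapping primitives; coordinates are from the bounding-box lower-left.
Bottom plate: 190 × 18, A = 3 420 mm², y = 9 mm, Ī = 92 340 mm⁴.
Web plate: 10 × 270, A = 2 700 mm², y = 153 mm, Ī = 16 402 500 mm⁴.
Top plate: 60 × 20, A = 1 200 mm², y = 298 mm, Ī = 40 000 mm⁴.
Centroid: ȳ = ΣA·y / ΣA = 109.5 mm.
Transfer each piece to the horizontal axis through the centroid using Ī + A·d² with d = y − 109.5:
  bottom plate: d = -100.5 mm → contributes +34 629 561 mm⁴
  web plate: d = 43.51 mm → contributes +21 513 501 mm⁴
  top plate: d = 188.5 mm → contributes +42 682 408 mm⁴
Total I = 98 825 470 mm⁴.
Extreme fibre distance c = 198.5 mm; S = I/c = 497 841 mm³.

S_x ≈ 5.0 × 10⁵ mm³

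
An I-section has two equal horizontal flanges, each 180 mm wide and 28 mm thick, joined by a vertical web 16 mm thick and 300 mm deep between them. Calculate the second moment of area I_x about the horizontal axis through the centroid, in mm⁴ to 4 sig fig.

I_x ≈ 3.078 × 10⁸ mm⁴

Treat the section as a set of non-overlapping primitives; coordinates are from the bounding-box lower-left.
Bottom flange: 180 × 28, A = 5 040 mm², y = 14 mm, Ī = 329 280 mm⁴.
Web: 16 × 300, A = 4 800 mm², y = 178 mm, Ī = 36 000 000 mm⁴.
Top flange: 180 × 28, A = 5 040 mm², y = 342 mm, Ī = 329 280 mm⁴.
By symmetry the centroid is at mid-height, ȳ = 178 mm.
Transfer each piece to the horizontal axis through the centroid using Ī + A·d² with d = y − 178:
  bottom flange: d = -164 mm → contributes +135 885 120 mm⁴
  web: d = 0 mm → contributes +36 000 000 mm⁴
  top flange: d = 164 mm → contributes +135 885 120 mm⁴
Total I = 307 770 240 mm⁴.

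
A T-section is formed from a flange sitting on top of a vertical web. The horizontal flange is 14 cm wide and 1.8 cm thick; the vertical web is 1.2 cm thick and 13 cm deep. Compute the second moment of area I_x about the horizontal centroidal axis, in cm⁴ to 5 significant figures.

I_x ≈ 754.13 cm⁴

Treat the section as a set of non-overlapping primitives; coordinates are from the bounding-box lower-left.
Flange: 14 × 1.8, A = 25.2 cm², y = 13.9 cm, Ī = 6.804 cm⁴.
Web: 1.2 × 13, A = 15.6 cm², y = 6.5 cm, Ī = 219.7 cm⁴.
Centroid: ȳ = ΣA·y / ΣA = 11.07059 cm.
Transfer each piece to the horizontal centroidal axis using Ī + A·d² with d = y − 11.07059:
  flange: d = 2.829412 cm → contributes +208.5444 cm⁴
  web: d = -4.570588 cm → contributes +545.5883 cm⁴
Total I = 754.1327 cm⁴.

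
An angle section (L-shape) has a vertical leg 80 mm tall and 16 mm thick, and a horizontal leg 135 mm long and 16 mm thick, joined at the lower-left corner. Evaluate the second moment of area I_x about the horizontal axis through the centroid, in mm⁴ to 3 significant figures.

Break the section into simple shapes (no overlaps), measuring from the bottom-left corner of the bounding box.
Vertical leg: 16 × 80, A = 1 280 mm², y = 40 mm, Ī = 682 667 mm⁴.
Horizontal leg (remainder): 119 × 16, A = 1 904 mm², y = 8 mm, Ī = 40 619 mm⁴.
Centroid: ȳ = ΣA·y / ΣA = 20.864 mm.
Transfer each piece to the horizontal axis through the centroid using Ī + A·d² with d = y − 20.864:
  vertical leg: d = 19.136 mm → contributes +1 151 370 mm⁴
  horizontal leg (remainder): d = -12.864 mm → contributes +355 713 mm⁴
Total I = 1 507 083 mm⁴.

I_x ≈ 1.51 × 10⁶ mm⁴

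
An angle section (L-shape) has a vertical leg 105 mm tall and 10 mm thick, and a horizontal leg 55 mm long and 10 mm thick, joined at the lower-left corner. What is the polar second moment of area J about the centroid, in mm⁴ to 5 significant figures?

J ≈ 2.0021 × 10⁶ mm⁴

Break the section into simple shapes (no overlaps), measuring from the bottom-left corner of the bounding box.
Vertical leg: 10 × 105, A = 1 050 mm², y = 52.5 mm, Ī = 964687.5 mm⁴.
Horizontal leg (remainder): 45 × 10, A = 450 mm², y = 5 mm, Ī = 3 750 mm⁴.
Centroid: ȳ = ΣA·y / ΣA = 38.25 mm.
Transfer each piece to the centroidal x-axis using Ī + A·d² with d = y − 38.25:
  vertical leg: d = 14.25 mm → contributes +1 177 903 mm⁴
  horizontal leg (remainder): d = -33.25 mm → contributes +501253.1 mm⁴
Total I = 1 679 156 mm⁴.
For the y-axis: x̄ = 13.25 mm.
Repeating about the centroidal y-axis gives I_y = 322906.3 mm⁴.
Polar second moment: J = I_x + I_y = 2 002 063 mm⁴.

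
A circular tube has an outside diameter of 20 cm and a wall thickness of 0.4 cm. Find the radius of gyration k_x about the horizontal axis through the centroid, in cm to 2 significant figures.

k_x ≈ 6.9 cm

Treat the section as a set of non-overlapping primitives; coordinates are from the bounding-box lower-left.
Outer circle: ⌀20, A = 314.2 cm², y = 10 cm, Ī = 7 854 cm⁴.
Bore (subtracted): ⌀19.2, A = 289.5 cm², y = 10 cm, Ī = 6 671 cm⁴.
By symmetry the centroid is at mid-height, ȳ = 10 cm.
All pieces are centred on the horizontal axis through the centroid, so I = ΣĪ (holes subtracted) = 1 183 cm⁴.
Radius of gyration: k = √(I/A) = √(1 183 / 24.63) = 6.931 cm.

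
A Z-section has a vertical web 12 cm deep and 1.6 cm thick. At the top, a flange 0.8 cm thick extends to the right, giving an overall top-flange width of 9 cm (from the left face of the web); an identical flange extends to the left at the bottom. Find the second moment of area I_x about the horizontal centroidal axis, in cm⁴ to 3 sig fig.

I_x ≈ 602 cm⁴

Break the section into simple shapes (no overlaps), measuring from the bottom-left corner of the bounding box.
Web: 1.6 × 12, A = 19.2 cm², y = 6 cm, Ī = 230.4 cm⁴.
Top flange (beyond web): 7.4 × 0.8, A = 5.92 cm², y = 11.6 cm, Ī = 0.31573 cm⁴.
Bottom flange (beyond web): 7.4 × 0.8, A = 5.92 cm², y = 0.4 cm, Ī = 0.31573 cm⁴.
Centroid: ȳ = ΣA·y / ΣA = 6 cm.
Transfer each piece to the horizontal centroidal axis using Ī + A·d² with d = y − 6:
  web: d = 0 cm → contributes +230.4 cm⁴
  top flange (beyond web): d = 5.6 cm → contributes +185.97 cm⁴
  bottom flange (beyond web): d = -5.6 cm → contributes +185.97 cm⁴
Total I = 602.33 cm⁴.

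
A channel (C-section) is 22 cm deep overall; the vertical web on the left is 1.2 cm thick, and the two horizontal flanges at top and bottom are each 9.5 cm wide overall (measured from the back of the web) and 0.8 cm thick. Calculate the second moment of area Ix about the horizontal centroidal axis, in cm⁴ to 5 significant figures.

Break the section into simple shapes (no overlaps), measuring from the bottom-left corner of the bounding box.
Web: 1.2 × 22, A = 26.4 cm², y = 11 cm, Ī = 1064.8 cm⁴.
Top flange (beyond web): 8.3 × 0.8, A = 6.64 cm², y = 21.6 cm, Ī = 0.3541333 cm⁴.
Bottom flange (beyond web): 8.3 × 0.8, A = 6.64 cm², y = 0.4 cm, Ī = 0.3541333 cm⁴.
By symmetry the centroid is at mid-height, ȳ = 11 cm.
Transfer each piece to the horizontal centroidal axis using Ī + A·d² with d = y − 11:
  web: d = 0 cm → contributes +1064.8 cm⁴
  top flange (beyond web): d = 10.6 cm → contributes +746.4245 cm⁴
  bottom flange (beyond web): d = -10.6 cm → contributes +746.4245 cm⁴
Total I = 2557.649 cm⁴.

Ix ≈ 2557.6 cm⁴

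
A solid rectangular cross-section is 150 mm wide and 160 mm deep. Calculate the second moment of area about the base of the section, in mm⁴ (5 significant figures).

The section: 150 × 160, A = 24 000 mm², y = 80 mm, Ī = 51 200 000 mm⁴.
Transfer it to the base of the section using Ī + A·d² with d = y − 0:
  the section: d = 80 mm → contributes +204 800 000 mm⁴
Total I = 204 800 000 mm⁴.

I_base ≈ 2.0480 × 10⁸ mm⁴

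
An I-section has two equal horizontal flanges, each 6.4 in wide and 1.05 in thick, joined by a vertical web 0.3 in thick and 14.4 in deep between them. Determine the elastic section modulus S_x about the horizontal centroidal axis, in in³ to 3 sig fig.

S_x ≈ 106 in³

Break the section into simple shapes (no overlaps), measuring from the bottom-left corner of the bounding box.
Bottom flange: 6.4 × 1.05, A = 6.72 in², y = 0.525 in, Ī = 0.6174 in⁴.
Web: 0.3 × 14.4, A = 4.32 in², y = 8.25 in, Ī = 74.65 in⁴.
Top flange: 6.4 × 1.05, A = 6.72 in², y = 15.975 in, Ī = 0.6174 in⁴.
By symmetry the centroid is at mid-height, ȳ = 8.25 in.
Transfer each piece to the horizontal centroidal axis using Ī + A·d² with d = y − 8.25:
  bottom flange: d = -7.725 in → contributes +401.64 in⁴
  web: d = 0 in → contributes +74.65 in⁴
  top flange: d = 7.725 in → contributes +401.64 in⁴
Total I = 877.92 in⁴.
Extreme fibre distance c = 8.25 in; S = I/c = 106.42 in³.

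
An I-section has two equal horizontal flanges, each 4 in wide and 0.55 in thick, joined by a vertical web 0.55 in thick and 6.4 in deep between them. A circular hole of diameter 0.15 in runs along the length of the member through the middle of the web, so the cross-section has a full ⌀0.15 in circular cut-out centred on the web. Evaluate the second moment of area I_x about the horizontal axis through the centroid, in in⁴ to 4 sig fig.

Split into non-overlapping primitives; take the origin at the lower-left of the bounding box.
Bottom flange: 4 × 0.55, A = 2.2 in², y = 0.275 in, Ī = 0.0554583 in⁴.
Web: 0.55 × 6.4, A = 3.52 in², y = 3.75 in, Ī = 12.0149 in⁴.
Top flange: 4 × 0.55, A = 2.2 in², y = 7.225 in, Ī = 0.0554583 in⁴.
Hole (subtracted): ⌀0.15, A = 0.0176715 in², y = 3.75 in, Ī = 0.0000248505 in⁴.
By symmetry the centroid is at mid-height, ȳ = 3.75 in.
Transfer each piece to the horizontal axis through the centroid using Ī + A·d² with d = y − 3.75:
  bottom flange: d = -3.475 in → contributes +26.6218 in⁴
  web: d = 0 in → contributes +12.0149 in⁴
  top flange: d = 3.475 in → contributes +26.6218 in⁴
  hole: d = 0 in → contributes −0.0000248505 in⁴
Total I = 65.2586 in⁴.

I_x ≈ 65.26 in⁴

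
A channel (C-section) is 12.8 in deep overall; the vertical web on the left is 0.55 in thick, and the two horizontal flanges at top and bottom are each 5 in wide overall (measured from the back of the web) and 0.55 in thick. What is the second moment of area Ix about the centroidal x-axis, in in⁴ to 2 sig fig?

Ix ≈ 280 in⁴

Treat the section as a set of non-overlapping primitives; coordinates are from the bounding-box lower-left.
Web: 0.55 × 12.8, A = 7.04 in², y = 6.4 in, Ī = 96.12 in⁴.
Top flange (beyond web): 4.45 × 0.55, A = 2.448 in², y = 12.53 in, Ī = 0.0617 in⁴.
Bottom flange (beyond web): 4.45 × 0.55, A = 2.448 in², y = 0.275 in, Ī = 0.0617 in⁴.
By symmetry the centroid is at mid-height, ȳ = 6.4 in.
Transfer each piece to the centroidal x-axis using Ī + A·d² with d = y − 6.4:
  web: d = 0 in → contributes +96.12 in⁴
  top flange (beyond web): d = 6.125 in → contributes +91.88 in⁴
  bottom flange (beyond web): d = -6.125 in → contributes +91.88 in⁴
Total I = 279.9 in⁴.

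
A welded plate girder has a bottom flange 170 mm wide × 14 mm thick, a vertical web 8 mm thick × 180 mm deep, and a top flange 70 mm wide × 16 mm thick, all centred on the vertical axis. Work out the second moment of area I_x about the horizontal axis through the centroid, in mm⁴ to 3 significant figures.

Break the section into simple shapes (no overlaps), measuring from the bottom-left corner of the bounding box.
Bottom plate: 170 × 14, A = 2 380 mm², y = 7 mm, Ī = 38 873 mm⁴.
Web plate: 8 × 180, A = 1 440 mm², y = 104 mm, Ī = 3 888 000 mm⁴.
Top plate: 70 × 16, A = 1 120 mm², y = 202 mm, Ī = 23 893 mm⁴.
Centroid: ȳ = ΣA·y / ΣA = 79.486 mm.
Transfer each piece to the horizontal axis through the centroid using Ī + A·d² with d = y − 79.486:
  bottom plate: d = -72.486 mm → contributes +12 543 859 mm⁴
  web plate: d = 24.514 mm → contributes +4 753 360 mm⁴
  top plate: d = 122.51 mm → contributes +16 834 782 mm⁴
Total I = 34 132 001 mm⁴.

I_x ≈ 3.41 × 10⁷ mm⁴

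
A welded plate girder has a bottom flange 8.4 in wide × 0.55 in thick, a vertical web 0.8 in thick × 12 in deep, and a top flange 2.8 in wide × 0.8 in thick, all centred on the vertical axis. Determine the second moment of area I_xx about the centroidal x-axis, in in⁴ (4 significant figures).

I_xx ≈ 376.1 in⁴

Treat the section as a set of non-overlapping primitives; coordinates are from the bounding-box lower-left.
Bottom plate: 8.4 × 0.55, A = 4.62 in², y = 0.275 in, Ī = 0.116463 in⁴.
Web plate: 0.8 × 12, A = 9.6 in², y = 6.55 in, Ī = 115.2 in⁴.
Top plate: 2.8 × 0.8, A = 2.24 in², y = 12.95 in, Ī = 0.119467 in⁴.
Centroid: ȳ = ΣA·y / ΣA = 5.65969 in.
Transfer each piece to the centroidal x-axis using Ī + A·d² with d = y − 5.65969:
  bottom plate: d = -5.38469 in → contributes +134.073 in⁴
  web plate: d = 0.89031 in → contributes +122.809 in⁴
  top plate: d = 7.29031 in → contributes +119.172 in⁴
Total I = 376.055 in⁴.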